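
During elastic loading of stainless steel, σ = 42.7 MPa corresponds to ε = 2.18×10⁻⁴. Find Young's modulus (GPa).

E = σ/ε = 42.7 MPa / 2.18×10⁻⁴ = 195900 MPa = 196 GPa.

196 GPa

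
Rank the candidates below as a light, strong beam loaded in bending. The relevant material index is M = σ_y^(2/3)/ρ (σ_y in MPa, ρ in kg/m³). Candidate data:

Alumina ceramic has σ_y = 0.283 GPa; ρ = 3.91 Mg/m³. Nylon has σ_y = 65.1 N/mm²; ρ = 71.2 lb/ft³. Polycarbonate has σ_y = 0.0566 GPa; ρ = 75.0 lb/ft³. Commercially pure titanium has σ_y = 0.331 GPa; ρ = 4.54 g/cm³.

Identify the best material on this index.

nylon

Convert each candidate to consistent units, then evaluate M:
  alumina ceramic: σ_y = 283.0 MPa, ρ = 3910 kg/m³
  nylon: σ_y = 65.10 MPa, ρ = 1141 kg/m³
  polycarbonate: σ_y = 56.60 MPa, ρ = 1201 kg/m³
  commercially pure titanium: σ_y = 331.0 MPa, ρ = 4540 kg/m³
  nylon: M = 14.2×10⁻³
  polycarbonate: M = 12.3×10⁻³
  alumina ceramic: M = 11.0×10⁻³
  commercially pure titanium: M = 10.5×10⁻³
Nylon has the largest M.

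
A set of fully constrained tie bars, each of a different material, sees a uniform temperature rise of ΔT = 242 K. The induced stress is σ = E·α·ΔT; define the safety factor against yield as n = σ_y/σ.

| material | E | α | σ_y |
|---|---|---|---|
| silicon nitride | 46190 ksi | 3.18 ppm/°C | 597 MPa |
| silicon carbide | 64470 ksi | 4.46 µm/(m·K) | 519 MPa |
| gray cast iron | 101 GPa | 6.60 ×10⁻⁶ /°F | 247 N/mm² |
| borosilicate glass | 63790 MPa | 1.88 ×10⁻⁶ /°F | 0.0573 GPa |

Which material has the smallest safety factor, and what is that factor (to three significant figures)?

Per material, after unit conversion:
  silicon nitride: E = 318.5, α = 3.18, σ_y = 597.0 → σ = 245 MPa, n = 2.44
  silicon carbide: E = 444.5, α = 4.46, σ_y = 519.0 → σ = 480 MPa, n = 1.08
  gray cast iron: E = 101.0, α = 11.9, σ_y = 247.0 → σ = 290 MPa, n = 0.851
  borosilicate glass: E = 63.79, α = 3.38, σ_y = 57.30 → σ = 52.2 MPa, n = 1.10
The minimum is gray cast iron at n = 0.851.

gray cast iron, n = 0.851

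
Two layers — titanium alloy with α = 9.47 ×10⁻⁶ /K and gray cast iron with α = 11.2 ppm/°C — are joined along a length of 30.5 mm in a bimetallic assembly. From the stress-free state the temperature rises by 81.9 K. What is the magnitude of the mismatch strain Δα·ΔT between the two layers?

1.42×10⁻⁴

Δα = |9.47 − 11.2|×10⁻⁶/K = 1.73×10⁻⁶/K.
Mismatch strain = Δα·ΔT = 1.73×10⁻⁶ × 81.9 = 1.42×10⁻⁴.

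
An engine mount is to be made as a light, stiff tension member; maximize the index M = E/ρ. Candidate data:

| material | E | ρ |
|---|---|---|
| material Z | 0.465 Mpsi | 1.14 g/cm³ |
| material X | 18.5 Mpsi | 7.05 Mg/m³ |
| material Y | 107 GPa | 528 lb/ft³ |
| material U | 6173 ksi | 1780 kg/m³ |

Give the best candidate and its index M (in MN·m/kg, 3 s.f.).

material U, M = 23.9 MN·m/kg

In SI units:
  material Z: E = 3.206 GPa, ρ = 1140 kg/m³
  material X: E = 127.6 GPa, ρ = 7050 kg/m³
  material Y: E = 107.0 GPa, ρ = 8458 kg/m³
  material U: E = 42.56 GPa, ρ = 1780 kg/m³
  material U: M = 23.9 MN·m/kg
  material X: M = 18.1 MN·m/kg
  material Y: M = 12.7 MN·m/kg
  material Z: M = 2.81 MN·m/kg
The maximum is for material U.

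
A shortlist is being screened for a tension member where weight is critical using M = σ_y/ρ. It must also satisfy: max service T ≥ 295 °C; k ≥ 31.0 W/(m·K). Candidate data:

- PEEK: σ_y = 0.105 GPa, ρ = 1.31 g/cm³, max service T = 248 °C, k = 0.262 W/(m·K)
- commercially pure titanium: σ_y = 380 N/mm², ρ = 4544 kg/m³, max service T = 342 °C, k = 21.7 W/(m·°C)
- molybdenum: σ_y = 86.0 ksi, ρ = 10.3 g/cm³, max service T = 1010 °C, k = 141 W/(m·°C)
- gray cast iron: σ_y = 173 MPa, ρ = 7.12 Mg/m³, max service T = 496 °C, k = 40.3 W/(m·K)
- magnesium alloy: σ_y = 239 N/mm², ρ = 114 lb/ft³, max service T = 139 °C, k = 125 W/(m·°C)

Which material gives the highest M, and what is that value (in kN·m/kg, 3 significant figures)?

molybdenum, M = 57.6 kN·m/kg

Screen on constraints: max service T ≥ 295 °C; k ≥ 31.0 W/(m·K). Survivors: molybdenum, gray cast iron.
After converting to SI:
  molybdenum: σ_y = 592.9 MPa, ρ = 10300 kg/m³
  gray cast iron: σ_y = 173.0 MPa, ρ = 7120 kg/m³
  molybdenum: M = 57.6 kN·m/kg
  gray cast iron: M = 24.3 kN·m/kg
Molybdenum has the largest M.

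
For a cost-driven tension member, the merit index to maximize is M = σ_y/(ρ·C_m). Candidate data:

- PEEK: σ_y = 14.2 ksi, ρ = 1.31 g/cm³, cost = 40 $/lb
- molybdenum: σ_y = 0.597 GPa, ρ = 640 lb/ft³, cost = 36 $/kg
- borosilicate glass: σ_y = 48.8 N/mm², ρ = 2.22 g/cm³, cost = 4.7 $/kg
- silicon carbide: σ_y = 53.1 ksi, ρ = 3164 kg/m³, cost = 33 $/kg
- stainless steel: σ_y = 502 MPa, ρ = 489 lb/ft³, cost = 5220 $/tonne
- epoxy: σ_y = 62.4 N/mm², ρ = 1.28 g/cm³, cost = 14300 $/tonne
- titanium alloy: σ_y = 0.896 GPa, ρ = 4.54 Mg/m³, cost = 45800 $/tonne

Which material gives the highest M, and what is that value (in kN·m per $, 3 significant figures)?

stainless steel, M = 12.3 kN·m per $

In SI units:
  PEEK: σ_y = 97.91 MPa, ρ = 1310 kg/m³, cost = 88.18 $/kg
  molybdenum: σ_y = 597.0 MPa, ρ = 10250 kg/m³, cost = 36.00 $/kg
  borosilicate glass: σ_y = 48.80 MPa, ρ = 2220 kg/m³, cost = 4.700 $/kg
  silicon carbide: σ_y = 366.1 MPa, ρ = 3164 kg/m³, cost = 33.00 $/kg
  stainless steel: σ_y = 502.0 MPa, ρ = 7833 kg/m³, cost = 5.220 $/kg
  epoxy: σ_y = 62.40 MPa, ρ = 1280 kg/m³, cost = 14.30 $/kg
  titanium alloy: σ_y = 896.0 MPa, ρ = 4540 kg/m³, cost = 45.80 $/kg
  stainless steel: M = 12.3 kN·m per $
  borosilicate glass: M = 4.68 kN·m per $
  titanium alloy: M = 4.31 kN·m per $
  silicon carbide: M = 3.51 kN·m per $
  epoxy: M = 3.41 kN·m per $
  molybdenum: M = 1.62 kN·m per $
  PEEK: M = 0.848 kN·m per $
Highest index: stainless steel.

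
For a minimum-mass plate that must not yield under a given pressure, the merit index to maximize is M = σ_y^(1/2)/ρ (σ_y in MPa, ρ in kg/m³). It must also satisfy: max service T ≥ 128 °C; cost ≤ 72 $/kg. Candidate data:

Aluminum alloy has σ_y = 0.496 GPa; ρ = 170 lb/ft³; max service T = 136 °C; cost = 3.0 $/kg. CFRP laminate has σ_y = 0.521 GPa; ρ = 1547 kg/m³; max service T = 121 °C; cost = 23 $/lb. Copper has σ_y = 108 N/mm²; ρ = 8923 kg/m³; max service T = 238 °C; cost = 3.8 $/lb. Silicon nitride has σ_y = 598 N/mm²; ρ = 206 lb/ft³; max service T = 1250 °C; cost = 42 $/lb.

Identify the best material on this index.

Screen on constraints: max service T ≥ 128 °C; cost ≤ 72 $/kg. Survivors: aluminum alloy, copper.
After converting to SI:
  aluminum alloy: σ_y = 496.0 MPa, ρ = 2723 kg/m³
  copper: σ_y = 108.0 MPa, ρ = 8923 kg/m³
  aluminum alloy: M = 8.18×10⁻³
  copper: M = 1.16×10⁻³
Aluminum alloy has the largest M.

aluminum alloy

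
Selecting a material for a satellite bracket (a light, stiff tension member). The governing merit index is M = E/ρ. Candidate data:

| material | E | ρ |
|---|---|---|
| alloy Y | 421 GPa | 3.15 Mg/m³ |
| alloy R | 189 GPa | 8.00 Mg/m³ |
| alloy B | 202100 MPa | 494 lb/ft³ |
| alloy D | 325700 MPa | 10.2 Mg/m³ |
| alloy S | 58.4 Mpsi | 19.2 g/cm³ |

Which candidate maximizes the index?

Putting every candidate on a common basis:
  alloy Y: E = 421.0 GPa, ρ = 3150 kg/m³
  alloy R: E = 189.0 GPa, ρ = 8000 kg/m³
  alloy B: E = 202.1 GPa, ρ = 7913 kg/m³
  alloy D: E = 325.7 GPa, ρ = 10200 kg/m³
  alloy S: E = 402.7 GPa, ρ = 19200 kg/m³
  alloy Y: M = 134 MN·m/kg
  alloy D: M = 31.9 MN·m/kg
  alloy B: M = 25.5 MN·m/kg
  alloy R: M = 23.6 MN·m/kg
  alloy S: M = 21.0 MN·m/kg
Highest index: alloy Y.

alloy Y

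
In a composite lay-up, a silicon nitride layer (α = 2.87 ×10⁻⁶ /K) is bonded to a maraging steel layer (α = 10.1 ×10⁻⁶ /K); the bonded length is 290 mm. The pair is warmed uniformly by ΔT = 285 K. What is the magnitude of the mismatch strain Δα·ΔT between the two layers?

Δα = |2.87 − 10.1|×10⁻⁶/K = 7.23×10⁻⁶/K.
Mismatch strain = Δα·ΔT = 7.23×10⁻⁶ × 285.0 = 2.06×10⁻³.

2.06×10⁻³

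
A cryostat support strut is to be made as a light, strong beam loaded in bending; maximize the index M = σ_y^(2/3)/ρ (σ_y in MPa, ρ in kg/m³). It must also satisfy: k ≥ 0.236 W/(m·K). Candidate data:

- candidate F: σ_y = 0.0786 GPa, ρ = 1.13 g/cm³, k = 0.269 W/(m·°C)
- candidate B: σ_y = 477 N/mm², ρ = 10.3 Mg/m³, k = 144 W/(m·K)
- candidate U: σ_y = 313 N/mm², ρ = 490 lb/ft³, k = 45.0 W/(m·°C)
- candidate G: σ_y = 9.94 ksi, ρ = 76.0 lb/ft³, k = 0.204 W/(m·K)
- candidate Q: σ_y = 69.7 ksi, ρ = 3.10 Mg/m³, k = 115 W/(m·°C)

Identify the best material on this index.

Screen on constraints: k ≥ 0.236 W/(m·K). Survivors: candidate F, candidate B, candidate U, candidate Q.
Normalizing units and computing the index:
  candidate F: σ_y = 78.60 MPa, ρ = 1130 kg/m³
  candidate B: σ_y = 477.0 MPa, ρ = 10300 kg/m³
  candidate U: σ_y = 313.0 MPa, ρ = 7849 kg/m³
  candidate Q: σ_y = 480.6 MPa, ρ = 3100 kg/m³
  candidate Q: M = 19.8×10⁻³
  candidate F: M = 16.2×10⁻³
  candidate B: M = 5.93×10⁻³
  candidate U: M = 5.87×10⁻³
Highest index: candidate Q.

candidate Q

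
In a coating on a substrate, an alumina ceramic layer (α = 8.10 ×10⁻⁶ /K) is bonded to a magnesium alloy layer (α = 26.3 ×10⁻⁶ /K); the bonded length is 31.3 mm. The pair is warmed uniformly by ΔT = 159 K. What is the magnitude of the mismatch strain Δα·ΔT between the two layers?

2.89×10⁻³

Δα = |8.10 − 26.3|×10⁻⁶/K = 18.2×10⁻⁶/K.
Mismatch strain = Δα·ΔT = 18.2×10⁻⁶ × 159.0 = 2.89×10⁻³.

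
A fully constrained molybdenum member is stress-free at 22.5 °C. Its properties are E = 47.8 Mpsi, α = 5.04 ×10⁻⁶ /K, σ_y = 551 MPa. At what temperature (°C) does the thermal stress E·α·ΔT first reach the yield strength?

354 °C

E = 47.8 Mpsi = 329.6 GPa.
E·α·ΔT = 551.0 MPa ⇒ ΔT = 551.0 / (329.6×10³ × 5.04×10⁻⁶) = 331.7 K.
T = 22.5 + 331.7 = 354.2 °C.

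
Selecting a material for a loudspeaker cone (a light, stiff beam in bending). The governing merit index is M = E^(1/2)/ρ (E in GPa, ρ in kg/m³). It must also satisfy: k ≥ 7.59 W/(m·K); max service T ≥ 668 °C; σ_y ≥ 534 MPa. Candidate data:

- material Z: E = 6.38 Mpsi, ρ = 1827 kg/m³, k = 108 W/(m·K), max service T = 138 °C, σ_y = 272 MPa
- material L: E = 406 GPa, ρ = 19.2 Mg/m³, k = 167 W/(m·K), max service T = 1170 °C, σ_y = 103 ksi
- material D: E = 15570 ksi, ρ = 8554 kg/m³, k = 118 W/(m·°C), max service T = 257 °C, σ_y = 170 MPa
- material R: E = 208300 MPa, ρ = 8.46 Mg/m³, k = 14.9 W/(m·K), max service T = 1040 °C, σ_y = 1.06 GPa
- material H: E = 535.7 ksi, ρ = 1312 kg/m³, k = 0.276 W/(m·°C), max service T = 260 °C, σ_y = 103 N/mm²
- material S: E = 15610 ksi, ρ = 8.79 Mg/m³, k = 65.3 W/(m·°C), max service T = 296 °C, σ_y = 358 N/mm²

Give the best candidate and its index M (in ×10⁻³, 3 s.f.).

material R, M = 1.71×10⁻³

Screen on constraints: k ≥ 7.59 W/(m·K); max service T ≥ 668 °C; σ_y ≥ 534 MPa. Survivors: material L, material R.
Putting every candidate on a common basis:
  material L: E = 406.0 GPa, ρ = 19200 kg/m³
  material R: E = 208.3 GPa, ρ = 8460 kg/m³
  material R: M = 1.71×10⁻³
  material L: M = 1.05×10⁻³
The maximum is for material R.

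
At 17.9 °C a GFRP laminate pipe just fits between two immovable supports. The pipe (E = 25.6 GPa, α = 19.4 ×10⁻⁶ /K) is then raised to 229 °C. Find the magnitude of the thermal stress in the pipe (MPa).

105 MPa

ΔT = 211.1 K. Constrained thermal stress σ = E·α·ΔT = 25.60×10³ MPa × 19.4×10⁻⁶ × 211.1 = 105 MPa (compressive).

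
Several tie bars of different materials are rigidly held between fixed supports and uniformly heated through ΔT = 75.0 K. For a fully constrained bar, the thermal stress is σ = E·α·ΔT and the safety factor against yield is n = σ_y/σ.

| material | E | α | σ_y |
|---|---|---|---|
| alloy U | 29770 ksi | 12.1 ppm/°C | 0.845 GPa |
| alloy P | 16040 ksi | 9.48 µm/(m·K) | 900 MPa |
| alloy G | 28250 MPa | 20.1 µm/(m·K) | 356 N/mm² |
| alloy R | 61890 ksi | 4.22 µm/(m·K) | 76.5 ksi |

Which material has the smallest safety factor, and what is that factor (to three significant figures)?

Per material, after unit conversion:
  alloy U: E = 205.3, α = 12.1, σ_y = 845.0 → σ = 186 MPa, n = 4.54
  alloy P: E = 110.6, α = 9.48, σ_y = 900.0 → σ = 78.6 MPa, n = 11.4
  alloy G: E = 28.25, α = 20.1, σ_y = 356.0 → σ = 42.6 MPa, n = 8.36
  alloy R: E = 426.7, α = 4.22, σ_y = 527.4 → σ = 135 MPa, n = 3.91
The minimum is alloy R at n = 3.91.

alloy R, n = 3.91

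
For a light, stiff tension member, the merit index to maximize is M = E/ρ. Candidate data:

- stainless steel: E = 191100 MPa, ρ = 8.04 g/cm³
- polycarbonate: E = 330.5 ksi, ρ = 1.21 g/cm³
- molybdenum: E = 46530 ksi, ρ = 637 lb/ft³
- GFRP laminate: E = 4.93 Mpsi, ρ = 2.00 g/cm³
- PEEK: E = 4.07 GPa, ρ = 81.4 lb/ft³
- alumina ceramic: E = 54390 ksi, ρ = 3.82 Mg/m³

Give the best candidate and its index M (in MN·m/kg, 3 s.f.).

alumina ceramic, M = 98.2 MN·m/kg

After converting to SI:
  stainless steel: E = 191.1 GPa, ρ = 8040 kg/m³
  polycarbonate: E = 2.279 GPa, ρ = 1210 kg/m³
  molybdenum: E = 320.8 GPa, ρ = 10200 kg/m³
  GFRP laminate: E = 33.99 GPa, ρ = 2000 kg/m³
  PEEK: E = 4.070 GPa, ρ = 1304 kg/m³
  alumina ceramic: E = 375.0 GPa, ρ = 3820 kg/m³
  alumina ceramic: M = 98.2 MN·m/kg
  molybdenum: M = 31.4 MN·m/kg
  stainless steel: M = 23.8 MN·m/kg
  GFRP laminate: M = 17.0 MN·m/kg
  PEEK: M = 3.12 MN·m/kg
  polycarbonate: M = 1.88 MN·m/kg
Alumina ceramic has the largest M.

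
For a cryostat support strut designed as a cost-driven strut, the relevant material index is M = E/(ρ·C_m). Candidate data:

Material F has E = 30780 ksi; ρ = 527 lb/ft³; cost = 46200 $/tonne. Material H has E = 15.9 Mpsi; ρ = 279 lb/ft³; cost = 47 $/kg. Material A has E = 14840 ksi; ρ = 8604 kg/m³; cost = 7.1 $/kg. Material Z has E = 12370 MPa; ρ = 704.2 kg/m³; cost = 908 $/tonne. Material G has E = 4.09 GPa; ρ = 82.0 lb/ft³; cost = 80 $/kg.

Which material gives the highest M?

In SI units:
  material F: E = 212.2 GPa, ρ = 8442 kg/m³, cost = 46.20 $/kg
  material H: E = 109.6 GPa, ρ = 4469 kg/m³, cost = 47.00 $/kg
  material A: E = 102.3 GPa, ρ = 8604 kg/m³, cost = 7.100 $/kg
  material Z: E = 12.37 GPa, ρ = 704.2 kg/m³, cost = 0.9080 $/kg
  material G: E = 4.090 GPa, ρ = 1314 kg/m³, cost = 80.00 $/kg
  material Z: M = 19.3 MN·m per $
  material A: M = 1.67 MN·m per $
  material F: M = 0.544 MN·m per $
  material H: M = 0.522 MN·m per $
  material G: M = 0.0389 MN·m per $
Material Z ranks first.

material Z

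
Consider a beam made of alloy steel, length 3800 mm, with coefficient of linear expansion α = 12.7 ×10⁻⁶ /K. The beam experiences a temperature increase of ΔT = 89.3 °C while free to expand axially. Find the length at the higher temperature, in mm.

ΔL = α·L₀·ΔT = 12.7×10⁻⁶ × 3800 mm × 89.30 K = 4.31 mm.
L = L₀ + ΔL = 3800 + 4.31 = 3804.3 mm.

3804.3 mm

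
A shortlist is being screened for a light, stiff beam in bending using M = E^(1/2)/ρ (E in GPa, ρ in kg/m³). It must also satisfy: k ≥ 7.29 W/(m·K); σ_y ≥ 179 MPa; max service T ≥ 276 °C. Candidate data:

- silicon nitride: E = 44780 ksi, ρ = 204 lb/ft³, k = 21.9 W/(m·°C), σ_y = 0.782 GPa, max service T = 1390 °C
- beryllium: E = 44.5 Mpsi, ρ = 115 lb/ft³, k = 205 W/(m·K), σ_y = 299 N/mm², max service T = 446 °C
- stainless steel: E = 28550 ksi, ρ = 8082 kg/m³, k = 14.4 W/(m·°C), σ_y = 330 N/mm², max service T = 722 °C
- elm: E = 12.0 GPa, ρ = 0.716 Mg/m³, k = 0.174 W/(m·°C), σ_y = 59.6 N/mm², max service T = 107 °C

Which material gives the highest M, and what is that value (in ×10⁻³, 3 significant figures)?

Screen on constraints: k ≥ 7.29 W/(m·K); σ_y ≥ 179 MPa; max service T ≥ 276 °C. Survivors: silicon nitride, beryllium, stainless steel.
Putting every candidate on a common basis:
  silicon nitride: E = 308.7 GPa, ρ = 3268 kg/m³
  beryllium: E = 306.8 GPa, ρ = 1842 kg/m³
  stainless steel: E = 196.8 GPa, ρ = 8082 kg/m³
  beryllium: M = 9.51×10⁻³
  silicon nitride: M = 5.38×10⁻³
  stainless steel: M = 1.74×10⁻³
Beryllium ranks first.

beryllium, M = 9.51×10⁻³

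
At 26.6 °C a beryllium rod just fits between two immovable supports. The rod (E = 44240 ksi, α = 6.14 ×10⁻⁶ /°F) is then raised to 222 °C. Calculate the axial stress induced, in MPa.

659 MPa

E = 44240 ksi = 305.0 GPa.
α = 6.14×10⁻⁶/°F × 9/5 = 11.1×10⁻⁶/K.
ΔT = 195.4 K. Constrained thermal stress σ = E·α·ΔT = 305.0×10³ MPa × 11.1×10⁻⁶ × 195.4 = 659 MPa (compressive).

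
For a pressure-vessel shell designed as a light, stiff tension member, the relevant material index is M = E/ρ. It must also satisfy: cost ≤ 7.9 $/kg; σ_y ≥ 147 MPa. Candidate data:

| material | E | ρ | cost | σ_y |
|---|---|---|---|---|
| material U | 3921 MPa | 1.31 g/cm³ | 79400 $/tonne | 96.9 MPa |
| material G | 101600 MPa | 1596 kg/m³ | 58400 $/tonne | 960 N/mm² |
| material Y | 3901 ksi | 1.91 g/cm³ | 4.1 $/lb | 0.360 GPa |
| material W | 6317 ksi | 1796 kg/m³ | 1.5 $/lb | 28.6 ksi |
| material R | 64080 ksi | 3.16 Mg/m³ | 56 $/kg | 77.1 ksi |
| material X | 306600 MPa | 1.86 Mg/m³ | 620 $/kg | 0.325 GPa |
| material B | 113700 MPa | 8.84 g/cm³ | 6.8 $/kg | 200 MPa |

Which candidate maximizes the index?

Screen on constraints: cost ≤ 7.9 $/kg; σ_y ≥ 147 MPa. Survivors: material W, material B.
In SI units:
  material W: E = 43.55 GPa, ρ = 1796 kg/m³
  material B: E = 113.7 GPa, ρ = 8840 kg/m³
  material W: M = 24.3 MN·m/kg
  material B: M = 12.9 MN·m/kg
Material W has the largest M.

material W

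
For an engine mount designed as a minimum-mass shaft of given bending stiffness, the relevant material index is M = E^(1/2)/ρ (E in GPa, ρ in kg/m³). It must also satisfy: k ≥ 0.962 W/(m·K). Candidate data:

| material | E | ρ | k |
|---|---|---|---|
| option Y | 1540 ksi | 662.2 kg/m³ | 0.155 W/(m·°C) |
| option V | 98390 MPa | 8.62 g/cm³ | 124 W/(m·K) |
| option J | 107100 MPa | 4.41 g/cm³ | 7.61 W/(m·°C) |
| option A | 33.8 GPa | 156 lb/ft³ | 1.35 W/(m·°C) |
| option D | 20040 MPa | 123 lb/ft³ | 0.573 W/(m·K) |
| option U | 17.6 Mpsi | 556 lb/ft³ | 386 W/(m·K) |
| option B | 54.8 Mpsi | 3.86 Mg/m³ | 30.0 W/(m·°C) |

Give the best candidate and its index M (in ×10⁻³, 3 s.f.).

Screen on constraints: k ≥ 0.962 W/(m·K). Survivors: option V, option J, option A, option U, option B.
Normalizing units and computing the index:
  option V: E = 98.39 GPa, ρ = 8620 kg/m³
  option J: E = 107.1 GPa, ρ = 4410 kg/m³
  option A: E = 33.80 GPa, ρ = 2499 kg/m³
  option U: E = 121.3 GPa, ρ = 8906 kg/m³
  option B: E = 377.8 GPa, ρ = 3860 kg/m³
  option B: M = 5.04×10⁻³
  option J: M = 2.35×10⁻³
  option A: M = 2.33×10⁻³
  option U: M = 1.24×10⁻³
  option V: M = 1.15×10⁻³
Highest index: option B.

option B, M = 5.04×10⁻³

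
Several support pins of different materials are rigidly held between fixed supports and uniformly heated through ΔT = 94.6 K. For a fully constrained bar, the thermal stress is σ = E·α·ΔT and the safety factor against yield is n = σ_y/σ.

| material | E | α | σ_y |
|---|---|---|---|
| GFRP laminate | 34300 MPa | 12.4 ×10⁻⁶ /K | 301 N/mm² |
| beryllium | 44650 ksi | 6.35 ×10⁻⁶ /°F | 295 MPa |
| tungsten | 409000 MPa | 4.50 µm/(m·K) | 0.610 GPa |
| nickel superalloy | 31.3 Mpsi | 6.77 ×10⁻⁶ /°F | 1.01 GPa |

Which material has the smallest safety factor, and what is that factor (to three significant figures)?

With everything in SI (GPa, ×10⁻⁶/K, MPa):
  GFRP laminate: E = 34.30, α = 12.4, σ_y = 301.0 → σ = 40.2 MPa, n = 7.48
  beryllium: E = 307.9, α = 11.4, σ_y = 295.0 → σ = 333 MPa, n = 0.886
  tungsten: E = 409.0, α = 4.50, σ_y = 610.0 → σ = 174 MPa, n = 3.50
  nickel superalloy: E = 215.8, α = 12.2, σ_y = 1010 → σ = 249 MPa, n = 4.06
Smallest n: beryllium with n = 0.886.

beryllium, n = 0.886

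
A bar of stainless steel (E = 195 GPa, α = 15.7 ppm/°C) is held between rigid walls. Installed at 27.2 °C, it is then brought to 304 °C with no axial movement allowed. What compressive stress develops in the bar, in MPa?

ΔT = 276.8 K. Constrained thermal stress σ = E·α·ΔT = 195.0×10³ MPa × 15.7×10⁻⁶ × 276.8 = 847 MPa (compressive).

847 MPa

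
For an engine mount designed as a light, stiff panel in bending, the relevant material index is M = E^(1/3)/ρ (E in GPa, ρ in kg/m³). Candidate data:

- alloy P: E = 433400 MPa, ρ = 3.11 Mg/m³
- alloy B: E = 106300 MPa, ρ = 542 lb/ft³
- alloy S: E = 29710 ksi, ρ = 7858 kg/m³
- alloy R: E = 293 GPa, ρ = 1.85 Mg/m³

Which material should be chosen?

In SI units:
  alloy P: E = 433.4 GPa, ρ = 3110 kg/m³
  alloy B: E = 106.3 GPa, ρ = 8682 kg/m³
  alloy S: E = 204.8 GPa, ρ = 7858 kg/m³
  alloy R: E = 293.0 GPa, ρ = 1850 kg/m³
  alloy R: M = 3.59×10⁻³
  alloy P: M = 2.43×10⁻³
  alloy S: M = 0.750×10⁻³
  alloy B: M = 0.546×10⁻³
Alloy R ranks first.

alloy R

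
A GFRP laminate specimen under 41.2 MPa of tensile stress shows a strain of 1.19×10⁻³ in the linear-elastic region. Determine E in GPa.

E = σ/ε = 41.2 MPa / 1.19×10⁻³ = 34620 MPa = 34.6 GPa.

34.6 GPa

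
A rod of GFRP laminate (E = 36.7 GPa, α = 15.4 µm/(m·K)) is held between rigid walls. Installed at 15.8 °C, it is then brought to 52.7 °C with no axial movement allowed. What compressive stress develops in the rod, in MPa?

ΔT = 36.90 K. Constrained thermal stress σ = E·α·ΔT = 36.70×10³ MPa × 15.4×10⁻⁶ × 36.90 = 20.9 MPa (compressive).

20.9 MPa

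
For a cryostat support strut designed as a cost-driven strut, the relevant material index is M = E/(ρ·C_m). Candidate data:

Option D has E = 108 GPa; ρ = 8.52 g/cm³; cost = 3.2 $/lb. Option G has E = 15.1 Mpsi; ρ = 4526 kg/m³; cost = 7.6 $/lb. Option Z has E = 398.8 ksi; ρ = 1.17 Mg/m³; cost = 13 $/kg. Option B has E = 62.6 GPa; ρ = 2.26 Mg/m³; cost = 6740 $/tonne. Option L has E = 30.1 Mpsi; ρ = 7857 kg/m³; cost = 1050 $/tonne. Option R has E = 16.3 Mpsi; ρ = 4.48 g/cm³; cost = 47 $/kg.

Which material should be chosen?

option L

After converting to SI:
  option D: E = 108.0 GPa, ρ = 8520 kg/m³, cost = 7.055 $/kg
  option G: E = 104.1 GPa, ρ = 4526 kg/m³, cost = 16.75 $/kg
  option Z: E = 2.750 GPa, ρ = 1170 kg/m³, cost = 13.00 $/kg
  option B: E = 62.60 GPa, ρ = 2260 kg/m³, cost = 6.740 $/kg
  option L: E = 207.5 GPa, ρ = 7857 kg/m³, cost = 1.050 $/kg
  option R: E = 112.4 GPa, ρ = 4480 kg/m³, cost = 47.00 $/kg
  option L: M = 25.2 MN·m per $
  option B: M = 4.11 MN·m per $
  option D: M = 1.80 MN·m per $
  option G: M = 1.37 MN·m per $
  option R: M = 0.534 MN·m per $
  option Z: M = 0.181 MN·m per $
Highest index: option L.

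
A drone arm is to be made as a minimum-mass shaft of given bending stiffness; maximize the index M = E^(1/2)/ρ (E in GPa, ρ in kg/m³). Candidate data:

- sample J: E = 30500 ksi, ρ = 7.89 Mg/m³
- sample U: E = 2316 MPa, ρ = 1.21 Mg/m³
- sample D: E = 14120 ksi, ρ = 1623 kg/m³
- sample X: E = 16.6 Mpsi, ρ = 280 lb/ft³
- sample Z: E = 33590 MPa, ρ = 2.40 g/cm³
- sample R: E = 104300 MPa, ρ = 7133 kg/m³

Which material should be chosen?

After converting to SI:
  sample J: E = 210.3 GPa, ρ = 7890 kg/m³
  sample U: E = 2.316 GPa, ρ = 1210 kg/m³
  sample D: E = 97.35 GPa, ρ = 1623 kg/m³
  sample X: E = 114.5 GPa, ρ = 4485 kg/m³
  sample Z: E = 33.59 GPa, ρ = 2400 kg/m³
  sample R: E = 104.3 GPa, ρ = 7133 kg/m³
  sample D: M = 6.08×10⁻³
  sample Z: M = 2.41×10⁻³
  sample X: M = 2.39×10⁻³
  sample J: M = 1.84×10⁻³
  sample R: M = 1.43×10⁻³
  sample U: M = 1.26×10⁻³
Sample D has the largest M.

sample D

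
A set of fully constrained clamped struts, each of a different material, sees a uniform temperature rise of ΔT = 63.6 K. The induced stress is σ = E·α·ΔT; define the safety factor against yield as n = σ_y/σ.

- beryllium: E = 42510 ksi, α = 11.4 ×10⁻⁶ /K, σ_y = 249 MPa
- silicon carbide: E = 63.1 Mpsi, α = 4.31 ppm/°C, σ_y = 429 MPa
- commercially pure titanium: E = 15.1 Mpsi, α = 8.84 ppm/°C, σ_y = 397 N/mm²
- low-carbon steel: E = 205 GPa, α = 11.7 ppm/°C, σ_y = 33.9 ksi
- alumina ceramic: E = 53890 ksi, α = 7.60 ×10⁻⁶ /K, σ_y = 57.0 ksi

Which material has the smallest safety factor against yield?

Per material, after unit conversion:
  beryllium: E = 293.1, α = 11.4, σ_y = 249.0 → σ = 213 MPa, n = 1.17
  silicon carbide: E = 435.1, α = 4.31, σ_y = 429.0 → σ = 119 MPa, n = 3.60
  commercially pure titanium: E = 104.1, α = 8.84, σ_y = 397.0 → σ = 58.5 MPa, n = 6.78
  low-carbon steel: E = 205.0, α = 11.7, σ_y = 233.7 → σ = 153 MPa, n = 1.53
  alumina ceramic: E = 371.6, α = 7.60, σ_y = 393.0 → σ = 180 MPa, n = 2.19
Beryllium has the lowest safety factor, n = 1.17.

beryllium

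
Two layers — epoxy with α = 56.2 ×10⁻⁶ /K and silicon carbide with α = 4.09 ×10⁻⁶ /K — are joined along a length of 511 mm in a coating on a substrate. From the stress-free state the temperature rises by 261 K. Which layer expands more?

α(epoxy) = 56.2×10⁻⁶/K vs α(silicon carbide) = 4.09×10⁻⁶/K.
Higher α expands more for the same ΔT: epoxy.

epoxy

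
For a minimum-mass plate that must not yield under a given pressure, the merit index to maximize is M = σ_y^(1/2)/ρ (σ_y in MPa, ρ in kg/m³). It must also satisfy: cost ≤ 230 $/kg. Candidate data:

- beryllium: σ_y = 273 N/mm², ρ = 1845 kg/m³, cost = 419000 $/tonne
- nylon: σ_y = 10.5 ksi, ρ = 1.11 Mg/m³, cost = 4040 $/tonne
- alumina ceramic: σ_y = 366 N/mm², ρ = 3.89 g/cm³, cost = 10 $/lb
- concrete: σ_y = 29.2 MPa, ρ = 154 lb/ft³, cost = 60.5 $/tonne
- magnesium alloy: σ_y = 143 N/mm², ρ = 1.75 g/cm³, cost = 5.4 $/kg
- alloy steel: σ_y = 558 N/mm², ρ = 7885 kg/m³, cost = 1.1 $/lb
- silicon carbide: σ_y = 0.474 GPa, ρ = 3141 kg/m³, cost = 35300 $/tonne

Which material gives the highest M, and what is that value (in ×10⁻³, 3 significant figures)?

Screen on constraints: cost ≤ 230 $/kg. Survivors: nylon, alumina ceramic, concrete, magnesium alloy, alloy steel, silicon carbide.
Convert each candidate to consistent units, then evaluate M:
  nylon: σ_y = 72.39 MPa, ρ = 1110 kg/m³
  alumina ceramic: σ_y = 366.0 MPa, ρ = 3890 kg/m³
  concrete: σ_y = 29.20 MPa, ρ = 2467 kg/m³
  magnesium alloy: σ_y = 143.0 MPa, ρ = 1750 kg/m³
  alloy steel: σ_y = 558.0 MPa, ρ = 7885 kg/m³
  silicon carbide: σ_y = 474.0 MPa, ρ = 3141 kg/m³
  nylon: M = 7.67×10⁻³
  silicon carbide: M = 6.93×10⁻³
  magnesium alloy: M = 6.83×10⁻³
  alumina ceramic: M = 4.92×10⁻³
  alloy steel: M = 3.00×10⁻³
  concrete: M = 2.19×10⁻³
Highest index: nylon.

nylon, M = 7.67×10⁻³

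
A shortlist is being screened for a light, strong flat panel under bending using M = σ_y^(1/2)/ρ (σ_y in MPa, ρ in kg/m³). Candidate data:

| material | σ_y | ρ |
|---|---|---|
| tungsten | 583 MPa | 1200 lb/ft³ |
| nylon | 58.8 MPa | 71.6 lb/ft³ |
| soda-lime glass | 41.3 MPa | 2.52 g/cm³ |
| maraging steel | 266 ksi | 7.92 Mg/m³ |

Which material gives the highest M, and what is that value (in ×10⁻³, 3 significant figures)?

nylon, M = 6.69×10⁻³

Convert each candidate to consistent units, then evaluate M:
  tungsten: σ_y = 583.0 MPa, ρ = 19220 kg/m³
  nylon: σ_y = 58.80 MPa, ρ = 1147 kg/m³
  soda-lime glass: σ_y = 41.30 MPa, ρ = 2520 kg/m³
  maraging steel: σ_y = 1834 MPa, ρ = 7920 kg/m³
  nylon: M = 6.69×10⁻³
  maraging steel: M = 5.41×10⁻³
  soda-lime glass: M = 2.55×10⁻³
  tungsten: M = 1.26×10⁻³
Nylon has the largest M.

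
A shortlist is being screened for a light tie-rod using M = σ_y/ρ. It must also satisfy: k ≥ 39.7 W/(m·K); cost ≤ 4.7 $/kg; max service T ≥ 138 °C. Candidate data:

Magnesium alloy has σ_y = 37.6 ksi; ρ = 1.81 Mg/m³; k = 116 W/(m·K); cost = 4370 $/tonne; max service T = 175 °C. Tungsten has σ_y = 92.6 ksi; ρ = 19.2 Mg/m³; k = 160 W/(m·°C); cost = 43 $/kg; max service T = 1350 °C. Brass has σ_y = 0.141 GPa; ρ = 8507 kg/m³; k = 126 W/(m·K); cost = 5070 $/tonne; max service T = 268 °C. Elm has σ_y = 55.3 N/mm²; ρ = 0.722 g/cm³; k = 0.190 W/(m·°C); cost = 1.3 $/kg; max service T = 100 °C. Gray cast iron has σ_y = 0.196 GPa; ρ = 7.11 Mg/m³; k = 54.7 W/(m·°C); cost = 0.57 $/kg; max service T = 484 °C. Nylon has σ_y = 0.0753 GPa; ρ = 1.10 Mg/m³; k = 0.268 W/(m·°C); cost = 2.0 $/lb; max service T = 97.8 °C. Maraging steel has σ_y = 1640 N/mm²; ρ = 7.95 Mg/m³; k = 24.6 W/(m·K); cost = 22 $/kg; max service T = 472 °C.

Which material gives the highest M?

magnesium alloy

Screen on constraints: k ≥ 39.7 W/(m·K); cost ≤ 4.7 $/kg; max service T ≥ 138 °C. Survivors: magnesium alloy, gray cast iron.
Convert each candidate to consistent units, then evaluate M:
  magnesium alloy: σ_y = 259.2 MPa, ρ = 1810 kg/m³
  gray cast iron: σ_y = 196.0 MPa, ρ = 7110 kg/m³
  magnesium alloy: M = 143 kN·m/kg
  gray cast iron: M = 27.6 kN·m/kg
The maximum is for magnesium alloy.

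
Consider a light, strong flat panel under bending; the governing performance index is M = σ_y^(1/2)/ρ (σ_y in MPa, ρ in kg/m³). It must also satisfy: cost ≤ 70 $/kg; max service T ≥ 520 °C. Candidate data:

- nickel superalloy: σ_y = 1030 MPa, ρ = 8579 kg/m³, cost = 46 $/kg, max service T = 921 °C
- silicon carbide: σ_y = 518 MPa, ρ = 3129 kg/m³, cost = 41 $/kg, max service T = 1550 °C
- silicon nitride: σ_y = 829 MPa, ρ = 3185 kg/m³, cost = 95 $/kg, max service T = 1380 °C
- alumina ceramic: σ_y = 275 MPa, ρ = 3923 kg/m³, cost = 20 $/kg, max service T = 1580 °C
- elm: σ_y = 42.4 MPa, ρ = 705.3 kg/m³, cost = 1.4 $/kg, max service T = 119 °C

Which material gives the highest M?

silicon carbide

Screen on constraints: cost ≤ 70 $/kg; max service T ≥ 520 °C. Survivors: nickel superalloy, silicon carbide, alumina ceramic.
Per-candidate index values:
  silicon carbide: M = 7.27×10⁻³
  alumina ceramic: M = 4.23×10⁻³
  nickel superalloy: M = 3.74×10⁻³
Highest index: silicon carbide.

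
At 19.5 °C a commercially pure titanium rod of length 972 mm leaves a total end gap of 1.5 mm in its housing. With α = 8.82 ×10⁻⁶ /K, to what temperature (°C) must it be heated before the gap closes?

α·L₀·ΔT = 1.5 mm ⇒ ΔT = 1.5 / (8.82×10⁻⁶ × 972.0) = 175.0 K.
T = 19.5 + 175.0 = 194.5 °C.

194 °C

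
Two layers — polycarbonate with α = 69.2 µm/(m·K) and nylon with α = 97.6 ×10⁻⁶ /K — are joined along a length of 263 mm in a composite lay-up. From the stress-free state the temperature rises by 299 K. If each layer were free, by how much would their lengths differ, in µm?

Δα = |69.2 − 97.6|×10⁻⁶/K = 28.4×10⁻⁶/K.
ΔL_mismatch = Δα·L·ΔT = 28.4×10⁻⁶ × 263.0 mm × 299.0 K = 2230 µm.

2230 µm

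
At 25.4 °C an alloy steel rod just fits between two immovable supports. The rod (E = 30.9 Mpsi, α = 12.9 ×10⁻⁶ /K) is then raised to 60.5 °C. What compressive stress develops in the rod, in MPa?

E = 30.9 Mpsi = 213.0 GPa.
ΔT = 35.10 K. Constrained thermal stress σ = E·α·ΔT = 213.0×10³ MPa × 12.9×10⁻⁶ × 35.10 = 96.5 MPa (compressive).

96.5 MPa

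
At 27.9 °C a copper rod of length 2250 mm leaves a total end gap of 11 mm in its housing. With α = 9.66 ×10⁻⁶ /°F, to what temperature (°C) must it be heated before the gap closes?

309 °C

α = 9.66×10⁻⁶/°F × 9/5 = 17.4×10⁻⁶/K.
α·L₀·ΔT = 11.0 mm ⇒ ΔT = 11.0 / (17.4×10⁻⁶ × 2250.0) = 281.2 K.
T = 27.9 + 281.2 = 309.1 °C.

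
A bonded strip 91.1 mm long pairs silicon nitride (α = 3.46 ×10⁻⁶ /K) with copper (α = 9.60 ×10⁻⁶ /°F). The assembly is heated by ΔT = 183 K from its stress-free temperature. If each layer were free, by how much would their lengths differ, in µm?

copper: α = 9.60×10⁻⁶/°F × 9/5 = 17.3×10⁻⁶/K.
Δα = |3.46 − 17.3|×10⁻⁶/K = 13.8×10⁻⁶/K.
ΔL_mismatch = Δα·L·ΔT = 13.8×10⁻⁶ × 91.1 mm × 183.0 K = 230 µm.

230 µm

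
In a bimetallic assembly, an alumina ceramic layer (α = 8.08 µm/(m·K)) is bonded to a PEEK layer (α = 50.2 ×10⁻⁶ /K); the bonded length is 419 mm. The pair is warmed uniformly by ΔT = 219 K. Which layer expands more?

PEEK

α(alumina ceramic) = 8.08×10⁻⁶/K vs α(PEEK) = 50.2×10⁻⁶/K.
Higher α expands more for the same ΔT: PEEK.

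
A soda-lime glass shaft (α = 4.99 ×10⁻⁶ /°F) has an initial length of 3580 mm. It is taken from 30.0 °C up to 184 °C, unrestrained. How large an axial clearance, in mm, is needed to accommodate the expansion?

Convert α: 4.99×10⁻⁶/°F × (9/5) = 8.98×10⁻⁶/K.
ΔT = 184 − 30.0 = 154.0 K.
ΔL = α·L₀·ΔT = 8.98×10⁻⁶ × 3580 mm × 154.0 K = 4.95 mm.

4.95 mm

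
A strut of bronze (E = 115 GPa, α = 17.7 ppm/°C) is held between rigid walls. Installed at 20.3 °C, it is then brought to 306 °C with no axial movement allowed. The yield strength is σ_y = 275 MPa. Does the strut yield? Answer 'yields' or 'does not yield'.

yields

ΔT = 285.7 K. Constrained thermal stress σ = E·α·ΔT = 115.0×10³ MPa × 17.7×10⁻⁶ × 285.7 = 582 MPa (compressive).
Compare to σ_y = 275 MPa: σ ≥ σ_y, so it yields.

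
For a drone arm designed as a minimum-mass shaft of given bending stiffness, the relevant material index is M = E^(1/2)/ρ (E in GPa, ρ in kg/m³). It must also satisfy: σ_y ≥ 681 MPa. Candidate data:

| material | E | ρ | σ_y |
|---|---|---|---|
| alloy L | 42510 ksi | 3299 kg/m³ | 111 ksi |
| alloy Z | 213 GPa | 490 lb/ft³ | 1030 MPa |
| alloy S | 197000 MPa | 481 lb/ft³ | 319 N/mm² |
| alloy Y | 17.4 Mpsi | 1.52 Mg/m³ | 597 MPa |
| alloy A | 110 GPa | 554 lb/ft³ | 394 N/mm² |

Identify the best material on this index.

alloy L

Screen on constraints: σ_y ≥ 681 MPa. Survivors: alloy L, alloy Z.
After converting to SI:
  alloy L: E = 293.1 GPa, ρ = 3299 kg/m³
  alloy Z: E = 213.0 GPa, ρ = 7849 kg/m³
  alloy L: M = 5.19×10⁻³
  alloy Z: M = 1.86×10⁻³
Alloy L ranks first.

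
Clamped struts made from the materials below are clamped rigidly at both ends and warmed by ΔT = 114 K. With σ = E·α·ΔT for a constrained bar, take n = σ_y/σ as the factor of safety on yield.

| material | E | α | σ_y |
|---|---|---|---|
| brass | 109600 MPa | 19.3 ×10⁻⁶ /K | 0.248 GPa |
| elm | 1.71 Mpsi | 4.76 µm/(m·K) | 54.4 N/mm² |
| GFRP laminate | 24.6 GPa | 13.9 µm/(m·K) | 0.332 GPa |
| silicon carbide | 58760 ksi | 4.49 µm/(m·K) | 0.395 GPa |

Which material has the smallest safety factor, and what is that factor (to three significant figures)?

With everything in SI (GPa, ×10⁻⁶/K, MPa):
  brass: E = 109.6, α = 19.3, σ_y = 248.0 → σ = 241 MPa, n = 1.03
  elm: E = 11.79, α = 4.76, σ_y = 54.40 → σ = 6.40 MPa, n = 8.50
  GFRP laminate: E = 24.60, α = 13.9, σ_y = 332.0 → σ = 39.0 MPa, n = 8.52
  silicon carbide: E = 405.1, α = 4.49, σ_y = 395.0 → σ = 207 MPa, n = 1.90
The minimum is brass at n = 1.03.

brass, n = 1.03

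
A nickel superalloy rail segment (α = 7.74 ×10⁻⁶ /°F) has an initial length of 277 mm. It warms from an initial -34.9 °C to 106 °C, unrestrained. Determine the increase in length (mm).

Convert α: 7.74×10⁻⁶/°F × (9/5) = 13.9×10⁻⁶/K.
ΔT = 106 − (-34.9) = 140.9 K.
ΔL = α·L₀·ΔT = 13.9×10⁻⁶ × 277 mm × 140.9 K = 0.544 mm.

0.544 mm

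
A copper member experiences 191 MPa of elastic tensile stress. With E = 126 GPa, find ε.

1.52×10⁻³

ε = σ/E = 191 / 126000 = 1.52×10⁻³.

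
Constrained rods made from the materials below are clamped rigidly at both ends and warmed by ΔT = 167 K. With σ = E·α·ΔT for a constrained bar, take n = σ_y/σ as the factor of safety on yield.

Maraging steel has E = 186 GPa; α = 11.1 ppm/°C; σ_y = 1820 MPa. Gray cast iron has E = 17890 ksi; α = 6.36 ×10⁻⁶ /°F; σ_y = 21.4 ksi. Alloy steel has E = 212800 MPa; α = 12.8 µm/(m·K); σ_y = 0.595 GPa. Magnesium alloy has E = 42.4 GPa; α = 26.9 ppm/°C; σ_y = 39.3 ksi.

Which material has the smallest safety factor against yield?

gray cast iron

With everything in SI (GPa, ×10⁻⁶/K, MPa):
  maraging steel: E = 186.0, α = 11.1, σ_y = 1820 → σ = 345 MPa, n = 5.28
  gray cast iron: E = 123.3, α = 11.4, σ_y = 147.5 → σ = 236 MPa, n = 0.626
  alloy steel: E = 212.8, α = 12.8, σ_y = 595.0 → σ = 455 MPa, n = 1.31
  magnesium alloy: E = 42.40, α = 26.9, σ_y = 271.0 → σ = 190 MPa, n = 1.42
Gray cast iron has the lowest safety factor, n = 0.626.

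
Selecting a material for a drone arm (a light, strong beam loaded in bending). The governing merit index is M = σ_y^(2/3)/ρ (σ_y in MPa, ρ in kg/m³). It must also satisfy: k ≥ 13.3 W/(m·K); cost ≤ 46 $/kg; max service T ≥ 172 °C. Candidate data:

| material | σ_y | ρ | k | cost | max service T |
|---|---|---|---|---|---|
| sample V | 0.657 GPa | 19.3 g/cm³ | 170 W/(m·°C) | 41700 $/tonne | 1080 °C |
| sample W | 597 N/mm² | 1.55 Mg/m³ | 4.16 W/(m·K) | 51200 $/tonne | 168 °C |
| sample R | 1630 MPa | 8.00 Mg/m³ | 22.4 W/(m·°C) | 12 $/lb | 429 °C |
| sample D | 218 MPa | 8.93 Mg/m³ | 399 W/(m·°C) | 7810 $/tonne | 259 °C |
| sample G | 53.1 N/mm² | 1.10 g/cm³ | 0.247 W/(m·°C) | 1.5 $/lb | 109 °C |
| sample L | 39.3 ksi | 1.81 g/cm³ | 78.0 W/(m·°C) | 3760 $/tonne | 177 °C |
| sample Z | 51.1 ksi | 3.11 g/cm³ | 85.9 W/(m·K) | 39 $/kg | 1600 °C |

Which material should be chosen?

sample L

Screen on constraints: k ≥ 13.3 W/(m·K); cost ≤ 46 $/kg; max service T ≥ 172 °C. Survivors: sample V, sample R, sample D, sample L, sample Z.
In SI units:
  sample V: σ_y = 657.0 MPa, ρ = 19300 kg/m³
  sample R: σ_y = 1630 MPa, ρ = 8000 kg/m³
  sample D: σ_y = 218.0 MPa, ρ = 8930 kg/m³
  sample L: σ_y = 271.0 MPa, ρ = 1810 kg/m³
  sample Z: σ_y = 352.3 MPa, ρ = 3110 kg/m³
  sample L: M = 23.1×10⁻³
  sample R: M = 17.3×10⁻³
  sample Z: M = 16.0×10⁻³
  sample D: M = 4.06×10⁻³
  sample V: M = 3.92×10⁻³
Highest index: sample L.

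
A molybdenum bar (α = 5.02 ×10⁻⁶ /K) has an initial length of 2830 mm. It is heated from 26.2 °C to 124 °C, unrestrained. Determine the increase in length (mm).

ΔT = 124 − 26.2 = 97.80 K.
ΔL = α·L₀·ΔT = 5.02×10⁻⁶ × 2830 mm × 97.80 K = 1.39 mm.

1.39 mm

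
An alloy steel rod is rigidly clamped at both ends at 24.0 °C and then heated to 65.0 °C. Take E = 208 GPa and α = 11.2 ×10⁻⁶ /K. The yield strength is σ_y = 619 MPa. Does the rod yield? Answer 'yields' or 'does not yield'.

ΔT = 41.00 K. Constrained thermal stress σ = E·α·ΔT = 208.0×10³ MPa × 11.2×10⁻⁶ × 41.00 = 95.5 MPa (compressive).
Compare to σ_y = 619 MPa: σ < σ_y, so it does not yield.

does not yield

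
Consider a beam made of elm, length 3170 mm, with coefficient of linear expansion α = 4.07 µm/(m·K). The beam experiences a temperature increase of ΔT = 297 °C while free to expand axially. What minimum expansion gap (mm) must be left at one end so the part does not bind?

3.83 mm

ΔL = α·L₀·ΔT = 4.07×10⁻⁶ × 3170 mm × 297.0 K = 3.83 mm.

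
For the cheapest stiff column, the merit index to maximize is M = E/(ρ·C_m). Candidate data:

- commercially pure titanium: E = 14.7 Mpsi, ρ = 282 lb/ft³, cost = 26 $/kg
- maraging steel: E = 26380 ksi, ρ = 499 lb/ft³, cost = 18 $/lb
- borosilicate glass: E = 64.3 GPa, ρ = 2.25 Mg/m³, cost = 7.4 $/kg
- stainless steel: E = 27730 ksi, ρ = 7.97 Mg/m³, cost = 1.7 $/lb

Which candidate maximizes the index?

After converting to SI:
  commercially pure titanium: E = 101.4 GPa, ρ = 4517 kg/m³, cost = 26.00 $/kg
  maraging steel: E = 181.9 GPa, ρ = 7993 kg/m³, cost = 39.68 $/kg
  borosilicate glass: E = 64.30 GPa, ρ = 2250 kg/m³, cost = 7.400 $/kg
  stainless steel: E = 191.2 GPa, ρ = 7970 kg/m³, cost = 3.748 $/kg
  stainless steel: M = 6.40 MN·m per $
  borosilicate glass: M = 3.86 MN·m per $
  commercially pure titanium: M = 0.863 MN·m per $
  maraging steel: M = 0.573 MN·m per $
The maximum is for stainless steel.

stainless steel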